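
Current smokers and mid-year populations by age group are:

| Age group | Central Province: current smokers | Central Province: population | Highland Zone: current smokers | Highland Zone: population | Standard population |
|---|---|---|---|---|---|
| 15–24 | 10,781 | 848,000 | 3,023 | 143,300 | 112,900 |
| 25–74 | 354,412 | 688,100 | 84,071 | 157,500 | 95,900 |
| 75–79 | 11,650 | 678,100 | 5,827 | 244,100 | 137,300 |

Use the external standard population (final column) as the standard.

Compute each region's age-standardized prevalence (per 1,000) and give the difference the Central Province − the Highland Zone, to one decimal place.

-10.6

Age-specific rates per 1,000 for the Central Province: 12.713, 515.059, 17.180.
For the Highland Zone: 21.096, 533.784, 23.871.
Standard total = 346,100; weights = 0.3262, 0.2771, 0.3967.
The Central Province: 0.3262×12.713 + 0.2771×515.059 + 0.3967×17.180 = 153.6792 per 1,000.
The Highland Zone: 0.3262×21.096 + 0.2771×533.784 + 0.3967×23.871 = 164.2564 per 1,000.
Difference = 153.6792 − 164.2564 = -10.5772.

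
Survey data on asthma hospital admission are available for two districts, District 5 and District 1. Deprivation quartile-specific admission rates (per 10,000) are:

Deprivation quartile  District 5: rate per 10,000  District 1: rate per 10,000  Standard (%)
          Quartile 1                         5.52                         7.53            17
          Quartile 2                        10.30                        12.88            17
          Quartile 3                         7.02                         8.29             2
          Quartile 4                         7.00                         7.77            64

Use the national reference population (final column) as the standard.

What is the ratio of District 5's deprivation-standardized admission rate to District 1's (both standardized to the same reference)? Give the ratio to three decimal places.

0.849

Standard weights: 0.17, 0.17, 0.02, 0.64.
District 5: 0.1700×5.52 + 0.1700×10.30 + 0.0200×7.02 + 0.6400×7.00 = 7.3098 per 10,000.
District 1: 0.1700×7.53 + 0.1700×12.88 + 0.0200×8.29 + 0.6400×7.77 = 8.6083 per 10,000.
Ratio = 7.3098 ÷ 8.6083 = 0.84916.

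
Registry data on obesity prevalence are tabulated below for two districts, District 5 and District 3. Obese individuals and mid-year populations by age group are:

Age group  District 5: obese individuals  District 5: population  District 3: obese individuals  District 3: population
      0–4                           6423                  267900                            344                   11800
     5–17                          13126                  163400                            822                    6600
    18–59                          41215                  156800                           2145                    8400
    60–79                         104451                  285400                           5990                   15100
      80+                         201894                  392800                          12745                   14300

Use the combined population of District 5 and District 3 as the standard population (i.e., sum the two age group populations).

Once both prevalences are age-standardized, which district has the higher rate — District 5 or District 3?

District 3

Age-specific rates per 1000 for District 5: 23.975, 80.330, 262.851, 365.981, 513.987.
For District 3: 29.153, 124.545, 255.357, 396.689, 891.259.
Combined standard total = 1322500; weights = 0.2115, 0.1285, 0.1249, 0.2272, 0.3078.
District 5: 0.2115×23.975 + 0.1285×80.330 + 0.1249×262.851 + 0.2272×365.981 + 0.3078×513.987 = 289.6078 per 1000.
District 3: 0.2115×29.153 + 0.1285×124.545 + 0.1249×255.357 + 0.2272×396.689 + 0.3078×891.259 = 418.5619 per 1000.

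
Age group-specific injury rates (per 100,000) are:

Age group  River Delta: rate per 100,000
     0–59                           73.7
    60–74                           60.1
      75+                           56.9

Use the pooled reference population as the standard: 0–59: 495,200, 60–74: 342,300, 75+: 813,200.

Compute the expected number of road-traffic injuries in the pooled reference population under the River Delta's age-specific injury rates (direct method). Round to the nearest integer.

1033

Expected road-traffic injuries = Σ (standard pop × age-specific rate ÷ 100,000)
= 495,200×73.7/100,000 + 342,300×60.1/100,000 + 813,200×56.9/100,000
= 364.96 + 205.72 + 462.71 = 1033.40.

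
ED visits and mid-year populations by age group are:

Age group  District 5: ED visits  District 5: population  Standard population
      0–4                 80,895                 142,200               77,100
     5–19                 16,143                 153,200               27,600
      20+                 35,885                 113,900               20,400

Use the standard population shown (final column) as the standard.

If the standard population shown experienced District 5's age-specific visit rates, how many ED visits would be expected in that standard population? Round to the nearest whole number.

53196

Age-specific rates per 1,000 for District 5: 568.882, 105.372, 315.057.
Expected ED visits = Σ (standard pop × age-specific rate ÷ 1,000)
= 77,100×568.882/1,000 + 27,600×105.372/1,000 + 20,400×315.057/1,000
= 43860.79 + 2908.27 + 6427.16 = 53196.22.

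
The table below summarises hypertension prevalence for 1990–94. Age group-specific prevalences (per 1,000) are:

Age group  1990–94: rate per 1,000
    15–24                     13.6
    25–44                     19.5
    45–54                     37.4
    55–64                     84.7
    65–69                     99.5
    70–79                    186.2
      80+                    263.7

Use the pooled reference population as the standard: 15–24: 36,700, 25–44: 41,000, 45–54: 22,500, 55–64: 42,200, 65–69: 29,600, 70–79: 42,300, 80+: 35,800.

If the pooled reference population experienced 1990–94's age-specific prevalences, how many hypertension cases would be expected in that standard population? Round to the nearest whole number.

25976

Expected hypertension cases = Σ (standard pop × age-specific rate ÷ 1,000)
= 36,700×13.6/1,000 + 41,000×19.5/1,000 + 22,500×37.4/1,000 + 42,200×84.7/1,000 + 29,600×99.5/1,000 + 42,300×186.2/1,000 + 35,800×263.7/1,000
= 499.12 + 799.50 + 841.50 + 3574.34 + 2945.20 + 7876.26 + 9440.46 = 25976.38.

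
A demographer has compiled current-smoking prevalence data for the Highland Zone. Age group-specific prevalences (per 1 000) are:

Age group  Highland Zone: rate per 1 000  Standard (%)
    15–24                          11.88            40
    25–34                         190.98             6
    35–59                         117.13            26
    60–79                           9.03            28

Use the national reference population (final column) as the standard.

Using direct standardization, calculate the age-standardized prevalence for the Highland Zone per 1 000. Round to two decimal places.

49.19

Standard weights: 0.40, 0.06, 0.26, 0.28.
Standardized rate: 0.4000×11.88 + 0.0600×190.98 + 0.2600×117.13 + 0.2800×9.03 = 49.1930 per 1 000.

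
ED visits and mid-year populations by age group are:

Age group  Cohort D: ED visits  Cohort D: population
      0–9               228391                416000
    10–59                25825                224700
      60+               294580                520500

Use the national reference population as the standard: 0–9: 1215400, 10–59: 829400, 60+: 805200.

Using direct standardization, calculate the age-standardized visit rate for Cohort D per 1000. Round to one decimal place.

Age-specific rates per 1000 for Cohort D: 549.017, 114.931, 565.956.
Standard total = 2850000; weights = 0.4265, 0.2910, 0.2825.
Standardized rate: 0.4265×549.017 + 0.2910×114.931 + 0.2825×565.956 = 427.4760 per 1000.

427.5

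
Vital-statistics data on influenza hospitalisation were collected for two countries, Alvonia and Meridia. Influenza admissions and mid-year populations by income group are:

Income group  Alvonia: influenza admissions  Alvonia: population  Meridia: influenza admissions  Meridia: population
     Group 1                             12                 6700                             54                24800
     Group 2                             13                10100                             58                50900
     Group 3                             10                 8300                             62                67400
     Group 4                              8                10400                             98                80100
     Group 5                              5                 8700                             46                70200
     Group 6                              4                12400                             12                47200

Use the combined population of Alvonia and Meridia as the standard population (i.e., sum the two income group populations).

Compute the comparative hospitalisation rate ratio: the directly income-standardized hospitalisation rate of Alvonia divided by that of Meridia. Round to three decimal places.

0.935

Income-specific rates per 100000 for Alvonia: 179.10, 128.71, 120.48, 76.92, 57.47, 32.26.
For Meridia: 217.74, 113.95, 91.99, 122.35, 65.53, 25.42.
Combined standard total = 397200; weights = 0.0793, 0.1536, 0.1906, 0.2278, 0.1986, 0.1501.
Alvonia: 0.0793×179.10 + 0.1536×128.71 + 0.1906×120.48 + 0.2278×76.92 + 0.1986×57.47 + 0.1501×32.26 = 90.7159 per 100000.
Meridia: 0.0793×217.74 + 0.1536×113.95 + 0.1906×91.99 + 0.2278×122.35 + 0.1986×65.53 + 0.1501×25.42 = 97.0066 per 100000.
Ratio = 90.7159 ÷ 97.0066 = 0.93515.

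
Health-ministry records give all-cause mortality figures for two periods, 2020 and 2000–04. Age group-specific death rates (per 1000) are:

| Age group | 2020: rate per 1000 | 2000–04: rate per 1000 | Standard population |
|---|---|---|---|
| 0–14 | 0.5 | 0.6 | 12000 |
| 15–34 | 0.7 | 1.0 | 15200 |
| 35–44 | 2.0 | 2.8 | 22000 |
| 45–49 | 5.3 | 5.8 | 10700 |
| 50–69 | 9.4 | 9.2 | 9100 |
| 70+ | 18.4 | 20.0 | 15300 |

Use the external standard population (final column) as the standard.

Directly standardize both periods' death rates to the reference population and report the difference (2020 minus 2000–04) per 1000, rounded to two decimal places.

-0.61

Standard total = 84300; weights = 0.1423, 0.1803, 0.2610, 0.1269, 0.1079, 0.1815.
2020: 0.1423×0.5 + 0.1803×0.7 + 0.2610×2.0 + 0.1269×5.3 + 0.1079×9.4 + 0.1815×18.4 = 5.7463 per 1000.
2000–04: 0.1423×0.6 + 0.1803×1.0 + 0.2610×2.8 + 0.1269×5.8 + 0.1079×9.2 + 0.1815×20.0 = 6.3556 per 1000.
Difference = 5.7463 − 6.3556 = -0.6094.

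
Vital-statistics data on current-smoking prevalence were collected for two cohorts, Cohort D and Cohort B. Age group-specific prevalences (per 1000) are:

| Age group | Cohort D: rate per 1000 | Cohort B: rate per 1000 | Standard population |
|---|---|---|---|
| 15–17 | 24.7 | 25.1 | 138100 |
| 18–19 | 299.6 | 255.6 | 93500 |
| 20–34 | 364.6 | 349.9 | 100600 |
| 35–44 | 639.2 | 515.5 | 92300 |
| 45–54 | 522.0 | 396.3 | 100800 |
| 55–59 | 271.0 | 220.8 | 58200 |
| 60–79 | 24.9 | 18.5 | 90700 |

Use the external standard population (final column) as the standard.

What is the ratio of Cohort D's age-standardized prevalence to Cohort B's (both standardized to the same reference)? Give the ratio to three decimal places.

1.201

Standard total = 674200; weights = 0.2048, 0.1387, 0.1492, 0.1369, 0.1495, 0.0863, 0.1345.
Cohort D: 0.2048×24.7 + 0.1387×299.6 + 0.1492×364.6 + 0.1369×639.2 + 0.1495×522.0 + 0.0863×271.0 + 0.1345×24.9 = 293.3088 per 1000.
Cohort B: 0.2048×25.1 + 0.1387×255.6 + 0.1492×349.9 + 0.1369×515.5 + 0.1495×396.3 + 0.0863×220.8 + 0.1345×18.5 = 244.1724 per 1000.
Ratio = 293.3088 ÷ 244.1724 = 1.20124.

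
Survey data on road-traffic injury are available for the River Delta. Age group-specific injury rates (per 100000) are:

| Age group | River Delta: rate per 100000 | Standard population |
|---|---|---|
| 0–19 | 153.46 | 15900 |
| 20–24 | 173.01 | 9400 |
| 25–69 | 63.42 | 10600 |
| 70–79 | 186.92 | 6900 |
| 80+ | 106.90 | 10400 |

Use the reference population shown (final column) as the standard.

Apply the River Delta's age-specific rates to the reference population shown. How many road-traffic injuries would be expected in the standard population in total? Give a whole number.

71

Expected road-traffic injuries = Σ (standard pop × age-specific rate ÷ 100000)
= 15900×153.46/100000 + 9400×173.01/100000 + 10600×63.42/100000 + 6900×186.92/100000 + 10400×106.90/100000
= 24.40 + 16.26 + 6.72 + 12.90 + 11.12 = 71.40.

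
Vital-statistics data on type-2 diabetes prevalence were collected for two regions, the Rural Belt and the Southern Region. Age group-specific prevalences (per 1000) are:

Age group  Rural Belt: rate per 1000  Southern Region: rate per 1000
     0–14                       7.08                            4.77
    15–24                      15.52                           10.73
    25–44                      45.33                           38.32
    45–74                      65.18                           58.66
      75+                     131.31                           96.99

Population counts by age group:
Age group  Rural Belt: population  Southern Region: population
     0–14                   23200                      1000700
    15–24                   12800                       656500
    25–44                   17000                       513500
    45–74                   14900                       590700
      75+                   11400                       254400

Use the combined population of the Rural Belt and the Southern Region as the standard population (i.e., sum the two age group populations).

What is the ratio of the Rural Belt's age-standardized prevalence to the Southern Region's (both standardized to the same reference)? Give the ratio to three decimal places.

1.239

Combined standard total = 3095100; weights = 0.3308, 0.2162, 0.1714, 0.1957, 0.0859.
The Rural Belt: 0.3308×7.08 + 0.2162×15.52 + 0.1714×45.33 + 0.1957×65.18 + 0.0859×131.31 = 37.4978 per 1000.
The Southern Region: 0.3308×4.77 + 0.2162×10.73 + 0.1714×38.32 + 0.1957×58.66 + 0.0859×96.99 = 30.2733 per 1000.
Ratio = 37.4978 ÷ 30.2733 = 1.23864.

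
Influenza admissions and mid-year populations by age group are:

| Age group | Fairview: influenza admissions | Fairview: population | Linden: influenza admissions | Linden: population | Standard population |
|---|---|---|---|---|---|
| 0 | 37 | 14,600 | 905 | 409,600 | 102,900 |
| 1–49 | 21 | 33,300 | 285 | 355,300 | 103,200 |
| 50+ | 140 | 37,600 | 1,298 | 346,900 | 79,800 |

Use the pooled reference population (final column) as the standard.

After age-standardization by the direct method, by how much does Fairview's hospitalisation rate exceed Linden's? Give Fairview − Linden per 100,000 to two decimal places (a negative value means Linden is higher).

4.99

Age-specific rates per 100,000 for Fairview: 253.42, 63.06, 372.34.
For Linden: 220.95, 80.21, 374.17.
Standard total = 285,900; weights = 0.3599, 0.3610, 0.2791.
Fairview: 0.3599×253.42 + 0.3610×63.06 + 0.2791×372.34 = 217.9023 per 100,000.
Linden: 0.3599×220.95 + 0.3610×80.21 + 0.2791×374.17 = 212.9150 per 100,000.
Difference = 217.9023 − 212.9150 = 4.9873.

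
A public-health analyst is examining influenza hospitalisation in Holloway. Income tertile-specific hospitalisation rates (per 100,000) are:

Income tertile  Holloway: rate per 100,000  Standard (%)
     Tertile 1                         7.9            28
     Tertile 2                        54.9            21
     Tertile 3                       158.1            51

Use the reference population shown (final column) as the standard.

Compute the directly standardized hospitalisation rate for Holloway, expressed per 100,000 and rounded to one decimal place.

94.4

Standard weights: 0.28, 0.21, 0.51.
Standardized rate: 0.2800×7.9 + 0.2100×54.9 + 0.5100×158.1 = 94.3720 per 100,000.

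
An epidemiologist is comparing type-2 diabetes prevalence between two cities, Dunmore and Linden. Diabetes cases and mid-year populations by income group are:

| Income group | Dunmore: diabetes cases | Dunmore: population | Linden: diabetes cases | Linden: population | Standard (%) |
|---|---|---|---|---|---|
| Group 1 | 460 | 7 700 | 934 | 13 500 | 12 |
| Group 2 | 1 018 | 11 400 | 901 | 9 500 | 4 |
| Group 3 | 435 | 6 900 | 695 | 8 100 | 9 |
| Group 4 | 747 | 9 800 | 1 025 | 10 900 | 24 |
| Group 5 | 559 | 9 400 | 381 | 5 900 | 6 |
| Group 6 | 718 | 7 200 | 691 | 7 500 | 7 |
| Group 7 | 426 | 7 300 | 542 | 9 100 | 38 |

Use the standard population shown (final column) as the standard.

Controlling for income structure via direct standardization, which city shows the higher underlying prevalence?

Linden

Income-specific rates per 1 000 for Dunmore: 59.740, 89.298, 63.043, 76.224, 59.468, 99.722, 58.356.
For Linden: 69.185, 94.842, 85.802, 94.037, 64.576, 92.133, 59.560.
Standard weights: 0.12, 0.04, 0.09, 0.24, 0.06, 0.07, 0.38.
Dunmore: 0.1200×59.740 + 0.0400×89.298 + 0.0900×63.043 + 0.2400×76.224 + 0.0600×59.468 + 0.0700×99.722 + 0.3800×58.356 = 67.4325 per 1 000.
Linden: 0.1200×69.185 + 0.0400×94.842 + 0.0900×85.802 + 0.2400×94.037 + 0.0600×64.576 + 0.0700×92.133 + 0.3800×59.560 = 75.3438 per 1 000.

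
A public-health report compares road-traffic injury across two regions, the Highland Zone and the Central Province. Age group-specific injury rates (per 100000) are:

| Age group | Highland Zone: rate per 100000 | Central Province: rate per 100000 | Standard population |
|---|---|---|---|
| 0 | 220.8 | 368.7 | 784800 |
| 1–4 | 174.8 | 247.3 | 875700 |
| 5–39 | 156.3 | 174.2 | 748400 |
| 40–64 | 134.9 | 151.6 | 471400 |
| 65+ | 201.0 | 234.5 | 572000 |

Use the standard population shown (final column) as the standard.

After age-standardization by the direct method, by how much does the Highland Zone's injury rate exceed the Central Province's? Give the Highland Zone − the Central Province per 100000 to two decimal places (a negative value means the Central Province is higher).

Standard total = 3452300; weights = 0.2273, 0.2537, 0.2168, 0.1365, 0.1657.
The Highland Zone: 0.2273×220.8 + 0.2537×174.8 + 0.2168×156.3 + 0.1365×134.9 + 0.1657×201.0 = 180.1393 per 100000.
The Central Province: 0.2273×368.7 + 0.2537×247.3 + 0.2168×174.2 + 0.1365×151.6 + 0.1657×234.5 = 243.8623 per 100000.
Difference = 180.1393 − 243.8623 = -63.7230.

-63.72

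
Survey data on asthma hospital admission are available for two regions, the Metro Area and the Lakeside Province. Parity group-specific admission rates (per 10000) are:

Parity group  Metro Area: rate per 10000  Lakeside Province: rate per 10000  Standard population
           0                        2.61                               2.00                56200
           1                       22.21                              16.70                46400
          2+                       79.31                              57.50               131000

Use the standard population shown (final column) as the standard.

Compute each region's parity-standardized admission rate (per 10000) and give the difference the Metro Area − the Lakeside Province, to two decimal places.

Standard total = 233600; weights = 0.2406, 0.1986, 0.5608.
The Metro Area: 0.2406×2.61 + 0.1986×22.21 + 0.5608×79.31 = 49.5156 per 10000.
The Lakeside Province: 0.2406×2.00 + 0.1986×16.70 + 0.5608×57.50 = 36.0436 per 10000.
Difference = 49.5156 − 36.0436 = 13.4720.

13.47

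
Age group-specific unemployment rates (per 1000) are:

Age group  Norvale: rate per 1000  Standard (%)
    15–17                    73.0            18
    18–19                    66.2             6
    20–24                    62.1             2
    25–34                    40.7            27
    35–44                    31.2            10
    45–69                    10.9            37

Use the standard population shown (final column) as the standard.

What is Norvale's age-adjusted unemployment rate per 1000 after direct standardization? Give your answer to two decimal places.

Standard weights: 0.18, 0.06, 0.02, 0.27, 0.10, 0.37.
Standardized rate: 0.1800×73.0 + 0.0600×66.2 + 0.0200×62.1 + 0.2700×40.7 + 0.1000×31.2 + 0.3700×10.9 = 36.4960 per 1000.

36.50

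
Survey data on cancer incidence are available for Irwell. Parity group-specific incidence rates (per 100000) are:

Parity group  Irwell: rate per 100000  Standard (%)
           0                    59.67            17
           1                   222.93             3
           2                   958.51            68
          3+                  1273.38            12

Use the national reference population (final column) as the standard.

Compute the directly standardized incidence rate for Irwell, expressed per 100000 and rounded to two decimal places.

821.42

Standard weights: 0.17, 0.03, 0.68, 0.12.
Standardized rate: 0.1700×59.67 + 0.0300×222.93 + 0.6800×958.51 + 0.1200×1273.38 = 821.4242 per 100000.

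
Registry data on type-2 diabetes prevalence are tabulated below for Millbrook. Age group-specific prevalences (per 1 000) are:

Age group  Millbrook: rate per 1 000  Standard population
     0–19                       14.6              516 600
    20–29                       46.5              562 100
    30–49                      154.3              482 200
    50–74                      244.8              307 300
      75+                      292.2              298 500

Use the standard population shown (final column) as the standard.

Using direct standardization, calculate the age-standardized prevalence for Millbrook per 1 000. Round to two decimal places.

124.86

Standard total = 2 166 700; weights = 0.2384, 0.2594, 0.2226, 0.1418, 0.1378.
Standardized rate: 0.2384×14.6 + 0.2594×46.5 + 0.2226×154.3 + 0.1418×244.8 + 0.1378×292.2 = 124.8591 per 1 000.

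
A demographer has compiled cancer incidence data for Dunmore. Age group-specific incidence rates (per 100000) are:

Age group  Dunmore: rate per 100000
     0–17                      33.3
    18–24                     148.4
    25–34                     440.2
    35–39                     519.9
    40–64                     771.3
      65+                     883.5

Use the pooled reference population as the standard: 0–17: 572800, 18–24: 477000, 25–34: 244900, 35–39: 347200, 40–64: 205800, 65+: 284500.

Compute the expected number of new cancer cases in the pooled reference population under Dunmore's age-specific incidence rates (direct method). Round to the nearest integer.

Expected new cancer cases = Σ (standard pop × age-specific rate ÷ 100000)
= 572800×33.3/100000 + 477000×148.4/100000 + 244900×440.2/100000 + 347200×519.9/100000 + 205800×771.3/100000 + 284500×883.5/100000
= 190.74 + 707.87 + 1078.05 + 1805.09 + 1587.34 + 2513.56 = 7882.65.

7883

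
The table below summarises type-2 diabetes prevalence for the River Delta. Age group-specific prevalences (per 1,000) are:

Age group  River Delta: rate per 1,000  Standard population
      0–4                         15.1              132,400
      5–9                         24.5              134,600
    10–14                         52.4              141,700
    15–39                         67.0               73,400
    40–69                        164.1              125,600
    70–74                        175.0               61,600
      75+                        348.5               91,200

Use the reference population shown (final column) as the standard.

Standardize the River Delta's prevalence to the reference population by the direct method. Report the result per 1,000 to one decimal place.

Standard total = 760,500; weights = 0.1741, 0.1770, 0.1863, 0.0965, 0.1652, 0.0810, 0.1199.
Standardized rate: 0.1741×15.1 + 0.1770×24.5 + 0.1863×52.4 + 0.0965×67.0 + 0.1652×164.1 + 0.0810×175.0 + 0.1199×348.5 = 106.2643 per 1,000.

106.3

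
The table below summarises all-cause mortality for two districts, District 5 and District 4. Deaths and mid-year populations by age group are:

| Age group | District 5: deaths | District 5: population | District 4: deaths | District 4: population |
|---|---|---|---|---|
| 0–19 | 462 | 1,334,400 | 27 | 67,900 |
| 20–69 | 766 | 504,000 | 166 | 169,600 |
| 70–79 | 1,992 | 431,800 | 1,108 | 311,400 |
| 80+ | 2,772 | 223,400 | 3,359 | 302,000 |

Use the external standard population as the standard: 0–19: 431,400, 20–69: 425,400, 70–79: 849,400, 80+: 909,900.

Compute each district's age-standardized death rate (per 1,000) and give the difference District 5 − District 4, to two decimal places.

Age-specific rates per 1,000 for District 5: 0.346, 1.520, 4.613, 12.408.
For District 4: 0.398, 0.979, 3.558, 11.123.
Standard total = 2,616,100; weights = 0.1649, 0.1626, 0.3247, 0.3478.
District 5: 0.1649×0.346 + 0.1626×1.520 + 0.3247×4.613 + 0.3478×12.408 = 6.1178 per 1,000.
District 4: 0.1649×0.398 + 0.1626×0.979 + 0.3247×3.558 + 0.3478×11.123 = 5.2485 per 1,000.
Difference = 6.1178 − 5.2485 = 0.8693.

0.87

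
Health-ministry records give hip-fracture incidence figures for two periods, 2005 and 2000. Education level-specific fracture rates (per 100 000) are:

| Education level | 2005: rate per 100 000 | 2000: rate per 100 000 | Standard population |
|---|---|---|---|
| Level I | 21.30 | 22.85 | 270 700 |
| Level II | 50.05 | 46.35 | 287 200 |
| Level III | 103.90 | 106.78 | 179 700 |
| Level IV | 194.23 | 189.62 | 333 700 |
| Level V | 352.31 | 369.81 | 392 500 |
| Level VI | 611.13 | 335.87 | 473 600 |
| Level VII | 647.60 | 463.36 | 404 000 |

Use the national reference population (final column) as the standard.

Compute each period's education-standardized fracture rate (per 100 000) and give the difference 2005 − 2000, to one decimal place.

85.2

Standard total = 2 341 400; weights = 0.1156, 0.1227, 0.0767, 0.1425, 0.1676, 0.2023, 0.1725.
2005: 0.1156×21.30 + 0.1227×50.05 + 0.0767×103.90 + 0.1425×194.23 + 0.1676×352.31 + 0.2023×611.13 + 0.1725×647.60 = 338.6730 per 100 000.
2000: 0.1156×22.85 + 0.1227×46.35 + 0.0767×106.78 + 0.1425×189.62 + 0.1676×369.81 + 0.2023×335.87 + 0.1725×463.36 = 253.4286 per 100 000.
Difference = 338.6730 − 253.4286 = 85.2444.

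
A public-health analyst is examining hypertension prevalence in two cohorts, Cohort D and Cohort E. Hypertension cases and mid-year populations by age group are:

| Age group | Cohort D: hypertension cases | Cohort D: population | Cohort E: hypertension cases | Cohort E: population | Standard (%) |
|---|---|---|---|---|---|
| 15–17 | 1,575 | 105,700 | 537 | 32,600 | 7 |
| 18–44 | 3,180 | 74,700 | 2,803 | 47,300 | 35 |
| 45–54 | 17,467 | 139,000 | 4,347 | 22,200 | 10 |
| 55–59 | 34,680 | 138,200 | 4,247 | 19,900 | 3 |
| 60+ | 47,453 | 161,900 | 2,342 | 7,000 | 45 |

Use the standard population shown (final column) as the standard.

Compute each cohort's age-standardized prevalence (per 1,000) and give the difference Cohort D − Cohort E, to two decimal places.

-30.50

Age-specific rates per 1,000 for Cohort D: 14.901, 42.570, 125.662, 250.941, 293.101.
For Cohort E: 16.472, 59.260, 195.811, 213.417, 334.571.
Standard weights: 0.07, 0.35, 0.10, 0.03, 0.45.
Cohort D: 0.0700×14.901 + 0.3500×42.570 + 0.1000×125.662 + 0.0300×250.941 + 0.4500×293.101 = 167.9324 per 1,000.
Cohort E: 0.0700×16.472 + 0.3500×59.260 + 0.1000×195.811 + 0.0300×213.417 + 0.4500×334.571 = 198.4348 per 1,000.
Difference = 167.9324 − 198.4348 = -30.5025.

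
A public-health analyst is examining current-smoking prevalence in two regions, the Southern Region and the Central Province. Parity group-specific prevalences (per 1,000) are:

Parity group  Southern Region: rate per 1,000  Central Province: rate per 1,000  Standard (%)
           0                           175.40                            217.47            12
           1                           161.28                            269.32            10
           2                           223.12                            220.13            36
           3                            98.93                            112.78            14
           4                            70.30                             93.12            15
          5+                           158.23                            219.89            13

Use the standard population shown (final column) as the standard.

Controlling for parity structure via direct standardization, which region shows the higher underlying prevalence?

Central Province

Standard weights: 0.12, 0.10, 0.36, 0.14, 0.15, 0.13.
The Southern Region: 0.1200×175.40 + 0.1000×161.28 + 0.3600×223.12 + 0.1400×98.93 + 0.1500×70.30 + 0.1300×158.23 = 162.4643 per 1,000.
The Central Province: 0.1200×217.47 + 0.1000×269.32 + 0.3600×220.13 + 0.1400×112.78 + 0.1500×93.12 + 0.1300×219.89 = 190.6181 per 1,000.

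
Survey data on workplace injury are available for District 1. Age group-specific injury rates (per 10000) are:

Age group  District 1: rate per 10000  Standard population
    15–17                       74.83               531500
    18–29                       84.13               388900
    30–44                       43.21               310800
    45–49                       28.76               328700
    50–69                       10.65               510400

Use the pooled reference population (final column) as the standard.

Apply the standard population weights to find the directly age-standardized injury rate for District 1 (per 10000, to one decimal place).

48.7

Standard total = 2070300; weights = 0.2567, 0.1878, 0.1501, 0.1588, 0.2465.
Standardized rate: 0.2567×74.83 + 0.1878×84.13 + 0.1501×43.21 + 0.1588×28.76 + 0.2465×10.65 = 48.6930 per 10000.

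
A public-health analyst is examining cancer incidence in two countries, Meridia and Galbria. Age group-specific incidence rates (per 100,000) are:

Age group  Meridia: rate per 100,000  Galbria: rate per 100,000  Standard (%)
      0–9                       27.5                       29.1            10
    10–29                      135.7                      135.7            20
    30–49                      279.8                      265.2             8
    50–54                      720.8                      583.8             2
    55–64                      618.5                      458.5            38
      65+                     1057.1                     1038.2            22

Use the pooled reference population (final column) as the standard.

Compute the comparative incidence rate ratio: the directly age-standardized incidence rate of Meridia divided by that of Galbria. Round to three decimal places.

Standard weights: 0.10, 0.20, 0.08, 0.02, 0.38, 0.22.
Meridia: 0.1000×27.5 + 0.2000×135.7 + 0.0800×279.8 + 0.0200×720.8 + 0.3800×618.5 + 0.2200×1057.1 = 534.2820 per 100,000.
Galbria: 0.1000×29.1 + 0.2000×135.7 + 0.0800×265.2 + 0.0200×583.8 + 0.3800×458.5 + 0.2200×1038.2 = 465.5760 per 100,000.
Ratio = 534.2820 ÷ 465.5760 = 1.14757.

1.148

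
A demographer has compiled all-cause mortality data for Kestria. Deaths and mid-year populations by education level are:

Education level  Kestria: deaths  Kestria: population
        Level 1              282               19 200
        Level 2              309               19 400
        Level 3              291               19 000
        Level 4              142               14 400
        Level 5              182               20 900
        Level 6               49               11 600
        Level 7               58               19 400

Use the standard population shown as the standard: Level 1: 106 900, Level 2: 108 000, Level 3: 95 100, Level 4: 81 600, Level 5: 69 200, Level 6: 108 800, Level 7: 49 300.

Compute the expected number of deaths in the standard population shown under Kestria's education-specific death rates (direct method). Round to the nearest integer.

Education-specific rates per 1 000 for Kestria: 14.688, 15.928, 15.316, 9.861, 8.708, 4.224, 2.990.
Expected deaths = Σ (standard pop × education-specific rate ÷ 1 000)
= 106 900×14.688/1 000 + 108 000×15.928/1 000 + 95 100×15.316/1 000 + 81 600×9.861/1 000 + 69 200×8.708/1 000 + 108 800×4.224/1 000 + 49 300×2.990/1 000
= 1570.09 + 1720.21 + 1456.53 + 804.67 + 602.60 + 459.59 + 147.39 = 6761.08.

6761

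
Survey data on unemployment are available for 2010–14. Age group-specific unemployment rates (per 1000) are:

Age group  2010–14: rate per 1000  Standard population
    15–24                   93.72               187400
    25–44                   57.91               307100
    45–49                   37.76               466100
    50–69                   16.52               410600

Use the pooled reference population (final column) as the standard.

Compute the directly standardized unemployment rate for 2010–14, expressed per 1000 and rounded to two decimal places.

43.56

Standard total = 1371200; weights = 0.1367, 0.2240, 0.3399, 0.2994.
Standardized rate: 0.1367×93.72 + 0.2240×57.91 + 0.3399×37.76 + 0.2994×16.52 = 43.5606 per 1000.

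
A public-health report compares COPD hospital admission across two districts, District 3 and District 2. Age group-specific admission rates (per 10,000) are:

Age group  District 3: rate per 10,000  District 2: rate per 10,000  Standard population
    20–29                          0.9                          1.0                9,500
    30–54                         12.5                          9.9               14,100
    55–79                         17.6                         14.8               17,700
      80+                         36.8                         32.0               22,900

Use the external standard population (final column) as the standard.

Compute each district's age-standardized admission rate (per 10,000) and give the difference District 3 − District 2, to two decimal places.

3.04

Standard total = 64,200; weights = 0.1480, 0.2196, 0.2757, 0.3567.
District 3: 0.1480×0.9 + 0.2196×12.5 + 0.2757×17.6 + 0.3567×36.8 = 20.8573 per 10,000.
District 2: 0.1480×1.0 + 0.2196×9.9 + 0.2757×14.8 + 0.3567×32.0 = 17.8170 per 10,000.
Difference = 20.8573 − 17.8170 = 3.0403.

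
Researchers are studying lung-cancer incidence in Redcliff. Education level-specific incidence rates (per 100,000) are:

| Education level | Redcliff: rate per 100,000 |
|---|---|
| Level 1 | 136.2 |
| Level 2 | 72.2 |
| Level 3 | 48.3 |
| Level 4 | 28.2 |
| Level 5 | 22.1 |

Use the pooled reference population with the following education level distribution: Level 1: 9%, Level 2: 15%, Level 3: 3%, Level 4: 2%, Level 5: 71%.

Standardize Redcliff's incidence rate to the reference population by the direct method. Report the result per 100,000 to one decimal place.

Standard weights: 0.09, 0.15, 0.03, 0.02, 0.71.
Standardized rate: 0.0900×136.2 + 0.1500×72.2 + 0.0300×48.3 + 0.0200×28.2 + 0.7100×22.1 = 40.7920 per 100,000.

40.8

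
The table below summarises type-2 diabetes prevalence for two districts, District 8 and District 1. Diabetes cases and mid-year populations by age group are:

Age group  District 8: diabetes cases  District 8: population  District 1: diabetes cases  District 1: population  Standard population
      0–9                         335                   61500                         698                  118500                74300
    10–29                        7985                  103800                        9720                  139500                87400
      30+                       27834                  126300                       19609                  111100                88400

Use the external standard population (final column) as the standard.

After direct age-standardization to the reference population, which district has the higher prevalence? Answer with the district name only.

Age-specific rates per 1000 for District 8: 5.447, 76.927, 220.380.
For District 1: 5.890, 69.677, 176.499.
Standard total = 250100; weights = 0.2971, 0.3495, 0.3535.
District 8: 0.2971×5.447 + 0.3495×76.927 + 0.3535×220.380 = 106.3963 per 1000.
District 1: 0.2971×5.890 + 0.3495×69.677 + 0.3535×176.499 = 88.4844 per 1000.

District 8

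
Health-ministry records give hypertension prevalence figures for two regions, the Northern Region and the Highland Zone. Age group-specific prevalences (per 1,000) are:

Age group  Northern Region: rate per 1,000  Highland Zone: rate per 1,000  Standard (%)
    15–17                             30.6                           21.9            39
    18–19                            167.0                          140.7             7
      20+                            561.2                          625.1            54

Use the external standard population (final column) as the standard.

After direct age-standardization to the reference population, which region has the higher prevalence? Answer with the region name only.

Highland Zone

Standard weights: 0.39, 0.07, 0.54.
The Northern Region: 0.3900×30.6 + 0.0700×167.0 + 0.5400×561.2 = 326.6720 per 1,000.
The Highland Zone: 0.3900×21.9 + 0.0700×140.7 + 0.5400×625.1 = 355.9440 per 1,000.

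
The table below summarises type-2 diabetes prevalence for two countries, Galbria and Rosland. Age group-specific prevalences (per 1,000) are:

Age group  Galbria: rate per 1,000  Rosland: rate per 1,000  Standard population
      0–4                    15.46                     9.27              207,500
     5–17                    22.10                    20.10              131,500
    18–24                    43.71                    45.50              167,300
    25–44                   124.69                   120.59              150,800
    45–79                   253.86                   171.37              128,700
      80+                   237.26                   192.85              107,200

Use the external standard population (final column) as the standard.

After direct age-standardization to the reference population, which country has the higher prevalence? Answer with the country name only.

Galbria

Standard total = 893,000; weights = 0.2324, 0.1473, 0.1873, 0.1689, 0.1441, 0.1200.
Galbria: 0.2324×15.46 + 0.1473×22.10 + 0.1873×43.71 + 0.1689×124.69 + 0.1441×253.86 + 0.1200×237.26 = 101.1602 per 1,000.
Rosland: 0.2324×9.27 + 0.1473×20.10 + 0.1873×45.50 + 0.1689×120.59 + 0.1441×171.37 + 0.1200×192.85 = 81.8507 per 1,000.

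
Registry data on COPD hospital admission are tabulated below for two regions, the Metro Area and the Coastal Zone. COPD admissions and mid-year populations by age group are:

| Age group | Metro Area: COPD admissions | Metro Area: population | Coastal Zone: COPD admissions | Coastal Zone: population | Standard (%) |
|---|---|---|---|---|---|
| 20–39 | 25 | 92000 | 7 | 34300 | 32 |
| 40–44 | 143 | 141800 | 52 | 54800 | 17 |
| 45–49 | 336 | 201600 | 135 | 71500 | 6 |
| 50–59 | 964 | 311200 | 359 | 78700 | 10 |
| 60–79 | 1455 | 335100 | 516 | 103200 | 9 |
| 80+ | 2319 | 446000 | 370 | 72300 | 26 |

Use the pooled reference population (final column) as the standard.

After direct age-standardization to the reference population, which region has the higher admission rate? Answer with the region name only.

Age-specific rates per 10000 for the Metro Area: 2.72, 10.08, 16.67, 30.98, 43.42, 52.00.
For the Coastal Zone: 2.04, 9.49, 18.88, 45.62, 50.00, 51.18.
Standard weights: 0.32, 0.17, 0.06, 0.10, 0.09, 0.26.
The Metro Area: 0.3200×2.72 + 0.1700×10.08 + 0.0600×16.67 + 0.1000×30.98 + 0.0900×43.42 + 0.2600×52.00 = 24.1083 per 10000.
The Coastal Zone: 0.3200×2.04 + 0.1700×9.49 + 0.0600×18.88 + 0.1000×45.62 + 0.0900×50.00 + 0.2600×51.18 = 25.7664 per 10000.

Coastal Zone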